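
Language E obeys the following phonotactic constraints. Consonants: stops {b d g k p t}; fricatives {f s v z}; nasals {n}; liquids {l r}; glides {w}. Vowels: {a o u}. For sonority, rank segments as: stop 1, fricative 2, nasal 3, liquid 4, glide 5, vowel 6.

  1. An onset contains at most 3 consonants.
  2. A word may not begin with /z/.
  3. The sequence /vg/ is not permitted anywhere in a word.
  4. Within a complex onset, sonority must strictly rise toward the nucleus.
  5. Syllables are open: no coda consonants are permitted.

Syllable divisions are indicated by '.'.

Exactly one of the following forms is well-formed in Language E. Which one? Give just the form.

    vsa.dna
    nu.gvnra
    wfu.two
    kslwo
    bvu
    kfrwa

vsa.dna — violates constraint 4: syllable 1 onset /vs/: /v/ (fricative, 2) → /s/ (fricative, 2) does not rise → ill-formed
nu.gvnra — violates constraint 1: syllable 2 onset /gvnr/ has 4 consonants (> 3) → ill-formed
wfu.two — violates constraint 4: syllable 1 onset /wf/: /w/ (glide, 5) → /f/ (fricative, 2) does not rise → ill-formed
kslwo — violates constraint 1: syllable 1 onset /kslw/ has 4 consonants (> 3) → ill-formed
bvu — σ1 onset /bv/ (1→2 rises), coda /∅/ ok → well-formed
kfrwa — violates constraint 1: syllable 1 onset /kfrw/ has 4 consonants (> 3) → ill-formed

bvu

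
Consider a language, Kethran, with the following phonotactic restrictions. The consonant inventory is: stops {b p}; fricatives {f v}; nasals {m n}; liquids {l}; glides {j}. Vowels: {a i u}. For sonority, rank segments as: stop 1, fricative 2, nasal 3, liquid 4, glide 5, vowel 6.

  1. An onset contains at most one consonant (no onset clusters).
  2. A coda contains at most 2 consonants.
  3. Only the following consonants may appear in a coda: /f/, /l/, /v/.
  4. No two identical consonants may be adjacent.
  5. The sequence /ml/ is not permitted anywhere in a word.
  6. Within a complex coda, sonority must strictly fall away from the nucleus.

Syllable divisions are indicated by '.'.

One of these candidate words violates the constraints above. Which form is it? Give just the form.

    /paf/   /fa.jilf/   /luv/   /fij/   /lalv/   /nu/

/fij/

/paf/ — σ1 onset /p/, coda /f/ ok → phonotactically legal
/fa.jilf/ — σ1 onset /f/, coda /∅/ ok; σ2 onset /j/, coda /lf/ (4→2 falls) ok → phonotactically legal
/luv/ — σ1 onset /l/, coda /v/ ok → phonotactically legal
/fij/ — violates constraint 3: syllable 1 coda contains /j/, which is not a licensed coda consonant → phonotactically illegal
/lalv/ — σ1 onset /l/, coda /lv/ (4→2 falls) ok → phonotactically legal
/nu/ — σ1 onset /n/, coda /∅/ ok → phonotactically legal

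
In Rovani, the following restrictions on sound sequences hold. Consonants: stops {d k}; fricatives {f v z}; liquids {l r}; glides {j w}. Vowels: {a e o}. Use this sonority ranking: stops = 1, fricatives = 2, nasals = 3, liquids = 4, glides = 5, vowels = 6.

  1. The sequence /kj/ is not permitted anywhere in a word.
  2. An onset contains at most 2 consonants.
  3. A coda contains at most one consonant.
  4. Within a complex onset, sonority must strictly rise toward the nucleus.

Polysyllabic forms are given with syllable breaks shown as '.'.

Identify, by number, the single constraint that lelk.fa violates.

lelk.fa: syllable 1 coda /lk/ has 2 consonants (> 1).
This is a violation of constraint 3: "A coda contains at most one consonant."
The remaining constraints (1, 2, 4) are satisfied.

3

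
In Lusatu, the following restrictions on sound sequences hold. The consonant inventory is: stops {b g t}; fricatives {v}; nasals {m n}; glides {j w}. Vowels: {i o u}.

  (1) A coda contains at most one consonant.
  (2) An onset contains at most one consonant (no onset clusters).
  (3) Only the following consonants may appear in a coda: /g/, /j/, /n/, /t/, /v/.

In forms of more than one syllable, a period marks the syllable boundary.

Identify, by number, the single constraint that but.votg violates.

1

but.votg: syllable 2 coda /tg/ has 2 consonants (> 1).
This is a violation of constraint 1: "A coda contains at most one consonant."
The remaining constraints (2, 3) are satisfied.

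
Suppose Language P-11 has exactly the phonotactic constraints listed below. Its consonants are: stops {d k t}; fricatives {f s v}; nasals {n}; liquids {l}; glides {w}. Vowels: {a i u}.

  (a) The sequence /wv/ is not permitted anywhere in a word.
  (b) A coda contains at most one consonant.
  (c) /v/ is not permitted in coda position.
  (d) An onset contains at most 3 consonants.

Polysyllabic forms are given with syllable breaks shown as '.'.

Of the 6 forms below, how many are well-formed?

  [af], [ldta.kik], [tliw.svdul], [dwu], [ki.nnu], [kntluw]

5

[af] — σ1 onset /∅/, coda /f/ ok → well-formed
[ldta.kik] — σ1 onset /ldt/ (3C), coda /∅/ ok; σ2 onset /k/, coda /k/ ok → well-formed
[tliw.svdul] — σ1 onset /tl/ (2C), coda /w/ ok; σ2 onset /svd/ (3C), coda /l/ ok → well-formed
[dwu] — σ1 onset /dw/ (2C), coda /∅/ ok → well-formed
[ki.nnu] — σ1 onset /k/, coda /∅/ ok; σ2 onset /nn/ (2C), coda /∅/ ok → well-formed
[kntluw] — violates constraint (d): syllable 1 onset /kntl/ has 4 consonants (> 3) → ill-formed
Well-formed: [af], [ldta.kik], [tliw.svdul], [dwu], [ki.nnu] → 5.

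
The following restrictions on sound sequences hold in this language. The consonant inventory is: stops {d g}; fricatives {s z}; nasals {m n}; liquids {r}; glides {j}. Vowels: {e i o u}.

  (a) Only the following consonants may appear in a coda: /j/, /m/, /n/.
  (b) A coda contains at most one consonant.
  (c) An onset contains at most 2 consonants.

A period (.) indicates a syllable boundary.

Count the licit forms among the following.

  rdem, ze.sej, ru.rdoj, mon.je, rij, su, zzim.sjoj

rdem — σ1 onset /rd/ (2C), coda /m/ ok → licit
ze.sej — σ1 onset /z/, coda /∅/ ok; σ2 onset /s/, coda /j/ ok → licit
ru.rdoj — σ1 onset /r/, coda /∅/ ok; σ2 onset /rd/ (2C), coda /j/ ok → licit
mon.je — σ1 onset /m/, coda /n/ ok; σ2 onset /j/, coda /∅/ ok → licit
rij — σ1 onset /r/, coda /j/ ok → licit
su — σ1 onset /s/, coda /∅/ ok → licit
zzim.sjoj — σ1 onset /zz/ (2C), coda /m/ ok; σ2 onset /sj/ (2C), coda /j/ ok → licit
Licit: rdem, ze.sej, ru.rdoj, mon.je, rij, su, zzim.sjoj → 7.

7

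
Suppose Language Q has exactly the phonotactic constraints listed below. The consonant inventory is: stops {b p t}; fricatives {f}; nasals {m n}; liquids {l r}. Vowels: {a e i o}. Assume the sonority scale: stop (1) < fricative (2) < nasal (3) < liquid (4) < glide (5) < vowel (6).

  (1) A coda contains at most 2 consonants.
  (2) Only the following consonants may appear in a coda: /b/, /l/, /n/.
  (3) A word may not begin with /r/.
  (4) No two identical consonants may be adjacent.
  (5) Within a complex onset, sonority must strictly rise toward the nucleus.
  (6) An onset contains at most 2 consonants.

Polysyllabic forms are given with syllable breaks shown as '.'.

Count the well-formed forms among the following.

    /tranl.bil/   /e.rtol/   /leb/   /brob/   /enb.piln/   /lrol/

4

/tranl.bil/ — σ1 onset /tr/ (1→4 rises), coda /nl/ (2C) ok; σ2 onset /b/, coda /l/ ok → well-formed
/e.rtol/ — violates constraint 5: syllable 2 onset /rt/: /r/ (liquid, 4) → /t/ (stop, 1) does not rise → ill-formed
/leb/ — σ1 onset /l/, coda /b/ ok → well-formed
/brob/ — σ1 onset /br/ (1→4 rises), coda /b/ ok → well-formed
/enb.piln/ — σ1 onset /∅/, coda /nb/ (2C) ok; σ2 onset /p/, coda /ln/ (2C) ok → well-formed
/lrol/ — violates constraint 5: syllable 1 onset /lr/: /l/ (liquid, 4) → /r/ (liquid, 4) does not rise → ill-formed
Well-formed: /tranl.bil/, /leb/, /brob/, /enb.piln/ → 4.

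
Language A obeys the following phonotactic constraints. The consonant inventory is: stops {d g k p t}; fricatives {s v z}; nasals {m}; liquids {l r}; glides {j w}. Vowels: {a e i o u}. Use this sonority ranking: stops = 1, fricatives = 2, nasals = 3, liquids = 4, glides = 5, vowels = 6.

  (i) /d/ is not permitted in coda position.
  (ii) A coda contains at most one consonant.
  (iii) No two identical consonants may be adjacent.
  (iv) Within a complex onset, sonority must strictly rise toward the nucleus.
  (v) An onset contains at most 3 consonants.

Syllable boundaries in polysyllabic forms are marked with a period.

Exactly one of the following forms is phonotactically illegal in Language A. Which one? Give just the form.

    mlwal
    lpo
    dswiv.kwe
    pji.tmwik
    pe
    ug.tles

mlwal — σ1 onset /mlw/ (3→4→5 rises), coda /l/ ok → phonotactically legal
lpo — violates constraint (iv): syllable 1 onset /lp/: /l/ (liquid, 4) → /p/ (stop, 1) does not rise → phonotactically illegal
dswiv.kwe — σ1 onset /dsw/ (1→2→5 rises), coda /v/ ok; σ2 onset /kw/ (1→5 rises), coda /∅/ ok → phonotactically legal
pji.tmwik — σ1 onset /pj/ (1→5 rises), coda /∅/ ok; σ2 onset /tmw/ (1→3→5 rises), coda /k/ ok → phonotactically legal
pe — σ1 onset /p/, coda /∅/ ok → phonotactically legal
ug.tles — σ1 onset /∅/, coda /g/ ok; σ2 onset /tl/ (1→4 rises), coda /s/ ok → phonotactically legal

lpo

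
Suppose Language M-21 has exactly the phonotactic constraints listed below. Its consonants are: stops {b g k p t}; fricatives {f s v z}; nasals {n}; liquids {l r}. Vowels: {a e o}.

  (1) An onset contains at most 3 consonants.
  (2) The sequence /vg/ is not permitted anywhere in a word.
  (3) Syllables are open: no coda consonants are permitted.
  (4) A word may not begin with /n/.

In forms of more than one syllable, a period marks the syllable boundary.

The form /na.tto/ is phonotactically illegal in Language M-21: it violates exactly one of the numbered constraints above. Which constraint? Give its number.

4

/na.tto/: word begins with /n/.
This is a violation of constraint 4: "A word may not begin with /n/."
The remaining constraints (1, 2, 3) are satisfied.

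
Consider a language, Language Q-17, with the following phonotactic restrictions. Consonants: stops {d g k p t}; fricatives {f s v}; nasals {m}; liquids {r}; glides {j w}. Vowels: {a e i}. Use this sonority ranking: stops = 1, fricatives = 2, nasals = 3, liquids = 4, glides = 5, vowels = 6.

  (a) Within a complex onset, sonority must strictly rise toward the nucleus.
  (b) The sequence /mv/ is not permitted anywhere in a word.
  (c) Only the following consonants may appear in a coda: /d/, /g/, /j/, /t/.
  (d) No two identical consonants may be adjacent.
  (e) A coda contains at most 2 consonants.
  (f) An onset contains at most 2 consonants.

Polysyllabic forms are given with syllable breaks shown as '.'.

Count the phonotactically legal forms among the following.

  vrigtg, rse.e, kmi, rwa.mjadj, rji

vrigtg — violates constraint (e): syllable 1 coda /gtg/ has 3 consonants (> 2) → phonotactically illegal
rse.e — violates constraint (a): syllable 1 onset /rs/: /r/ (liquid, 4) → /s/ (fricative, 2) does not rise → phonotactically illegal
kmi — σ1 onset /km/ (1→3 rises), coda /∅/ ok → phonotactically legal
rwa.mjadj — σ1 onset /rw/ (4→5 rises), coda /∅/ ok; σ2 onset /mj/ (3→5 rises), coda /dj/ (2C) ok → phonotactically legal
rji — σ1 onset /rj/ (4→5 rises), coda /∅/ ok → phonotactically legal
Phonotactically legal: kmi, rwa.mjadj, rji → 3.

3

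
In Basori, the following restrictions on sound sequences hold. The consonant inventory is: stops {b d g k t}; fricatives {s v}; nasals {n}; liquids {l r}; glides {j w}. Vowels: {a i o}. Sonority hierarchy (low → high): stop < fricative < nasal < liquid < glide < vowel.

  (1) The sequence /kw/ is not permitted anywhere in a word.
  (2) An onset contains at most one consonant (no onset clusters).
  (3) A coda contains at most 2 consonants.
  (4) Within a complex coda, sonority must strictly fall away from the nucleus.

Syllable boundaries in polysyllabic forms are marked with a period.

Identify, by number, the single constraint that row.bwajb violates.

row.bwajb: syllable 2 onset /bw/ has 2 consonants (> 1).
This is a violation of constraint 2: "An onset contains at most one consonant (no onset clusters)."
The remaining constraints (1, 3, 4) are satisfied.

2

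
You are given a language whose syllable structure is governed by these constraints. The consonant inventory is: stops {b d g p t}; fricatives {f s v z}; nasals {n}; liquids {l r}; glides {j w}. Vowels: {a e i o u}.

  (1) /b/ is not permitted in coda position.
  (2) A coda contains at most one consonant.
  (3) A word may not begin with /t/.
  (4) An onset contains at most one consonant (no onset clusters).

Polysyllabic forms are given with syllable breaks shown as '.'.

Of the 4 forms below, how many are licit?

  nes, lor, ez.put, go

nes — σ1 onset /n/, coda /s/ ok → licit
lor — σ1 onset /l/, coda /r/ ok → licit
ez.put — σ1 onset /∅/, coda /z/ ok; σ2 onset /p/, coda /t/ ok → licit
go — σ1 onset /g/, coda /∅/ ok → licit
Licit: nes, lor, ez.put, go → 4.

4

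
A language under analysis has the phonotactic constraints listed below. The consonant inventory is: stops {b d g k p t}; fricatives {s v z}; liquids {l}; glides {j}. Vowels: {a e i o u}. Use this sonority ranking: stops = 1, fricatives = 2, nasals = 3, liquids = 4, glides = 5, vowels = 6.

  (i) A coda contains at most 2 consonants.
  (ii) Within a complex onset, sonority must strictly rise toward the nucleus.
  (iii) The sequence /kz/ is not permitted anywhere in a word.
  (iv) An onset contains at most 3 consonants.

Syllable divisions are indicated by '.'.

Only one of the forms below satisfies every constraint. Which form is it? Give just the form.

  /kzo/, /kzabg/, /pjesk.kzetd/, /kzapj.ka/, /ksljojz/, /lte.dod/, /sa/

/kzo/ — violates constraint (iii): contains banned sequence /kz/ → phonotactically illegal
/kzabg/ — violates constraint (iii): contains banned sequence /kz/ → phonotactically illegal
/pjesk.kzetd/ — violates constraint (iii): contains banned sequence /kz/ → phonotactically illegal
/kzapj.ka/ — violates constraint (iii): contains banned sequence /kz/ → phonotactically illegal
/ksljojz/ — violates constraint (iv): syllable 1 onset /kslj/ has 4 consonants (> 3) → phonotactically illegal
/lte.dod/ — violates constraint (ii): syllable 1 onset /lt/: /l/ (liquid, 4) → /t/ (stop, 1) does not rise → phonotactically illegal
/sa/ — σ1 onset /s/, coda /∅/ ok → phonotactically legal

/sa/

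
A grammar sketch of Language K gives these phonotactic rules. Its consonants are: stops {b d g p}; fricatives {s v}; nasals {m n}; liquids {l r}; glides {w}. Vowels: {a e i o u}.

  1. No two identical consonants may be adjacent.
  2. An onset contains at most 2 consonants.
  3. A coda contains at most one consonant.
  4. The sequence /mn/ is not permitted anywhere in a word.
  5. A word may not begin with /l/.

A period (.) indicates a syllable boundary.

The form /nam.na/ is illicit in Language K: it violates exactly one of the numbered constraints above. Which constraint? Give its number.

/nam.na/: contains banned sequence /mn/.
This is a violation of constraint 4: "The sequence /mn/ is not permitted anywhere in a word."
The remaining constraints (1, 2, 3, 5) are satisfied.

4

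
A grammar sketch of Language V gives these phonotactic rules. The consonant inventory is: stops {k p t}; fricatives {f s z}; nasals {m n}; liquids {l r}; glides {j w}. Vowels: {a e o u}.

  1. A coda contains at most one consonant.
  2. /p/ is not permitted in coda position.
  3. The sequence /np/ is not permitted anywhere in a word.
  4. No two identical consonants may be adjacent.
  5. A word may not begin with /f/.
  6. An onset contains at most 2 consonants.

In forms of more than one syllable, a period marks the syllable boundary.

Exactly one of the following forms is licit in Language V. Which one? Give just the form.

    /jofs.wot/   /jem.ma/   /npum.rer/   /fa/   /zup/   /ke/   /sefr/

/jofs.wot/ — violates constraint 1: syllable 1 coda /fs/ has 2 consonants (> 1) → illicit
/jem.ma/ — violates constraint 4: adjacent identical consonants /mm/ → illicit
/npum.rer/ — violates constraint 3: contains banned sequence /np/ → illicit
/fa/ — violates constraint 5: word begins with /f/ → illicit
/zup/ — violates constraint 2: syllable 1 coda contains /p/ → illicit
/ke/ — σ1 onset /k/, coda /∅/ ok → licit
/sefr/ — violates constraint 1: syllable 1 coda /fr/ has 2 consonants (> 1) → illicit

/ke/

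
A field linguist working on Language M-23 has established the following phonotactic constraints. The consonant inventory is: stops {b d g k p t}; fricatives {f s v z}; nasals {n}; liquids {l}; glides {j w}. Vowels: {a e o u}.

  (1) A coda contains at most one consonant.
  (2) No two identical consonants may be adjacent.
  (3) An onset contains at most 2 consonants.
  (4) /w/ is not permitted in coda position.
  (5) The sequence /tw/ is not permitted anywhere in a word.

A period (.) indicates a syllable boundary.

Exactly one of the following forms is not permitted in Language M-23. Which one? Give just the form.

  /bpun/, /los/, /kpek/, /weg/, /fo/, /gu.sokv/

/gu.sokv/

/bpun/ — σ1 onset /bp/ (2C), coda /n/ ok → permitted
/los/ — σ1 onset /l/, coda /s/ ok → permitted
/kpek/ — σ1 onset /kp/ (2C), coda /k/ ok → permitted
/weg/ — σ1 onset /w/, coda /g/ ok → permitted
/fo/ — σ1 onset /f/, coda /∅/ ok → permitted
/gu.sokv/ — violates constraint 1: syllable 2 coda /kv/ has 2 consonants (> 1) → not permitted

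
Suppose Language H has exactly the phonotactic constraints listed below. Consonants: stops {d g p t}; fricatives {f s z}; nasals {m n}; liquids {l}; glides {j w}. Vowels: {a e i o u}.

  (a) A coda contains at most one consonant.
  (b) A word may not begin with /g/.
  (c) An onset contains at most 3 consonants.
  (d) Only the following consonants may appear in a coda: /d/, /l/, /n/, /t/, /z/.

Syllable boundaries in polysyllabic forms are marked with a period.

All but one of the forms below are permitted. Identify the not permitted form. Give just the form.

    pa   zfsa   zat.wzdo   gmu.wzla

gmu.wzla

pa — σ1 onset /p/, coda /∅/ ok → permitted
zfsa — σ1 onset /zfs/ (3C), coda /∅/ ok → permitted
zat.wzdo — σ1 onset /z/, coda /t/ ok; σ2 onset /wzd/ (3C), coda /∅/ ok → permitted
gmu.wzla — violates constraint (b): word begins with /g/ → not permitted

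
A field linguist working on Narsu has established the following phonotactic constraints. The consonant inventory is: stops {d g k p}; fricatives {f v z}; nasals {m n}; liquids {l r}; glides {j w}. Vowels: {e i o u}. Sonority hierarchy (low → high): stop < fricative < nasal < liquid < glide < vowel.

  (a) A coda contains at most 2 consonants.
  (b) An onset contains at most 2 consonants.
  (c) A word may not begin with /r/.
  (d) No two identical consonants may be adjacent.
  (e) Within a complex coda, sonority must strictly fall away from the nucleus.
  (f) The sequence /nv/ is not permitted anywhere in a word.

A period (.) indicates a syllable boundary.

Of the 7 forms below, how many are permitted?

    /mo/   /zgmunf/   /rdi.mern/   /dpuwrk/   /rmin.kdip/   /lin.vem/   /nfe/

/mo/ — σ1 onset /m/, coda /∅/ ok → permitted
/zgmunf/ — violates constraint (b): syllable 1 onset /zgm/ has 3 consonants (> 2) → not permitted
/rdi.mern/ — violates constraint (c): word begins with /r/ → not permitted
/dpuwrk/ — violates constraint (a): syllable 1 coda /wrk/ has 3 consonants (> 2) → not permitted
/rmin.kdip/ — violates constraint (c): word begins with /r/ → not permitted
/lin.vem/ — violates constraint (f): contains banned sequence /nv/ → not permitted
/nfe/ — σ1 onset /nf/ (2C), coda /∅/ ok → permitted
Permitted: /mo/, /nfe/ → 2.

2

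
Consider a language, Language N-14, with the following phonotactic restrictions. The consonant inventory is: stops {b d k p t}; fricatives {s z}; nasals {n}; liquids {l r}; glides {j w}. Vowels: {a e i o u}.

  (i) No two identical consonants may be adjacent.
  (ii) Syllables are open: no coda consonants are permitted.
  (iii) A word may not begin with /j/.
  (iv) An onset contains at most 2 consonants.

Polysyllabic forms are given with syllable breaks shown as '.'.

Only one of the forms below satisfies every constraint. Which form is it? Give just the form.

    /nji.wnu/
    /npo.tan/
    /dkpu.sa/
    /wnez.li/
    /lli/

/nji.wnu/

/nji.wnu/ — σ1 onset /nj/ (2C), coda /∅/ ok; σ2 onset /wn/ (2C), coda /∅/ ok → licit
/npo.tan/ — violates constraint (ii): syllable 2 coda /n/ has 1 consonant (> 0) → illicit
/dkpu.sa/ — violates constraint (iv): syllable 1 onset /dkp/ has 3 consonants (> 2) → illicit
/wnez.li/ — violates constraint (ii): syllable 1 coda /z/ has 1 consonant (> 0) → illicit
/lli/ — violates constraint (i): adjacent identical consonants /ll/ → illicit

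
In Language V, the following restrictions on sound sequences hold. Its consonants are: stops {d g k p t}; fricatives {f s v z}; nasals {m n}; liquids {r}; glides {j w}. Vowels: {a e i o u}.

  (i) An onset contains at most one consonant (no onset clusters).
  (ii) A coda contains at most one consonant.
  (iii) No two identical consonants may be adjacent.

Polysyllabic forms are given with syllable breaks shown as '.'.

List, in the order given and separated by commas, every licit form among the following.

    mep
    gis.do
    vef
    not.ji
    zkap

mep, gis.do, vef, not.ji

mep — σ1 onset /m/, coda /p/ ok → licit
gis.do — σ1 onset /g/, coda /s/ ok; σ2 onset /d/, coda /∅/ ok → licit
vef — σ1 onset /v/, coda /f/ ok → licit
not.ji — σ1 onset /n/, coda /t/ ok; σ2 onset /j/, coda /∅/ ok → licit
zkap — violates constraint (i): syllable 1 onset /zk/ has 2 consonants (> 1) → illicit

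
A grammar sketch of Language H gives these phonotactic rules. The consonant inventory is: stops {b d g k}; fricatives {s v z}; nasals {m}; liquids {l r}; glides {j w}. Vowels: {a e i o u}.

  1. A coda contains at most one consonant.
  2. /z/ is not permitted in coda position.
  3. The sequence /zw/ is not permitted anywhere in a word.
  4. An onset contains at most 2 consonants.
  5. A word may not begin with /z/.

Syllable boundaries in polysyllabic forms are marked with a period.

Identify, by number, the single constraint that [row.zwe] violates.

3

[row.zwe]: contains banned sequence /zw/.
This is a violation of constraint 3: "The sequence /zw/ is not permitted anywhere in a word."
The remaining constraints (1, 2, 4, 5) are satisfied.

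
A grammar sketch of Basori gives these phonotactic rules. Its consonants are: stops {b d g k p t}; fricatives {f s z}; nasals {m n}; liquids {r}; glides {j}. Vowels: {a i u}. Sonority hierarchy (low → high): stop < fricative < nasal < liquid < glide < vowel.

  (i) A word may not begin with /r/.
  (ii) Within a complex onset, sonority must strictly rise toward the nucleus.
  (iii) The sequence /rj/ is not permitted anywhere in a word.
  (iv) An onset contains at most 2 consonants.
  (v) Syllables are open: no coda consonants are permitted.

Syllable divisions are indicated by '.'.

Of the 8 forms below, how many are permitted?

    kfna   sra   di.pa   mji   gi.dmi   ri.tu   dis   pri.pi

kfna — violates constraint (iv): syllable 1 onset /kfn/ has 3 consonants (> 2) → not permitted
sra — σ1 onset /sr/ (2→4 rises), coda /∅/ ok → permitted
di.pa — σ1 onset /d/, coda /∅/ ok; σ2 onset /p/, coda /∅/ ok → permitted
mji — σ1 onset /mj/ (3→5 rises), coda /∅/ ok → permitted
gi.dmi — σ1 onset /g/, coda /∅/ ok; σ2 onset /dm/ (1→3 rises), coda /∅/ ok → permitted
ri.tu — violates constraint (i): word begins with /r/ → not permitted
dis — violates constraint (v): syllable 1 coda /s/ has 1 consonant (> 0) → not permitted
pri.pi — σ1 onset /pr/ (1→4 rises), coda /∅/ ok; σ2 onset /p/, coda /∅/ ok → permitted
Permitted: sra, di.pa, mji, gi.dmi, pri.pi → 5.

5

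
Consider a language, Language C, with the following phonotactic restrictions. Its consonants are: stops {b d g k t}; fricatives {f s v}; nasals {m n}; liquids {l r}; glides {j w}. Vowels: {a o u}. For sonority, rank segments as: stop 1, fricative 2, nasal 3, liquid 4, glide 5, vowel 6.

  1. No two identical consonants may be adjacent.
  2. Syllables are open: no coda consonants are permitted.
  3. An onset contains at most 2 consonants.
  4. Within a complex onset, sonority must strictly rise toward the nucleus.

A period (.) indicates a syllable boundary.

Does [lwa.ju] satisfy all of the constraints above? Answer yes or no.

[lwa.ju] — σ1 onset /lw/ (4→5 rises), coda /∅/ ok; σ2 onset /j/, coda /∅/ ok → phonotactically legal

yes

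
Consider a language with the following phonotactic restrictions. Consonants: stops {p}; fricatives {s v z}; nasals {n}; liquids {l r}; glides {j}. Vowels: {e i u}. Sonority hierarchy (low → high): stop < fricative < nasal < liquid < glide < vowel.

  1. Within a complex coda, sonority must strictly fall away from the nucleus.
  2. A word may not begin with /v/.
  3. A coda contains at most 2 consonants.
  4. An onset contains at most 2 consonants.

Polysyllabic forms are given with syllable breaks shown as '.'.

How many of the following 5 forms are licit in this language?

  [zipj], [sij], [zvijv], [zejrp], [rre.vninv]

[zipj] — violates constraint 1: syllable 1 coda /pj/: /p/ (stop, 1) → /j/ (glide, 5) does not fall → illicit
[sij] — σ1 onset /s/, coda /j/ ok → licit
[zvijv] — σ1 onset /zv/ (2C), coda /jv/ (5→2 falls) ok → licit
[zejrp] — violates constraint 3: syllable 1 coda /jrp/ has 3 consonants (> 2) → illicit
[rre.vninv] — σ1 onset /rr/ (2C), coda /∅/ ok; σ2 onset /vn/ (2C), coda /nv/ (3→2 falls) ok → licit
Licit: [sij], [zvijv], [rre.vninv] → 3.

3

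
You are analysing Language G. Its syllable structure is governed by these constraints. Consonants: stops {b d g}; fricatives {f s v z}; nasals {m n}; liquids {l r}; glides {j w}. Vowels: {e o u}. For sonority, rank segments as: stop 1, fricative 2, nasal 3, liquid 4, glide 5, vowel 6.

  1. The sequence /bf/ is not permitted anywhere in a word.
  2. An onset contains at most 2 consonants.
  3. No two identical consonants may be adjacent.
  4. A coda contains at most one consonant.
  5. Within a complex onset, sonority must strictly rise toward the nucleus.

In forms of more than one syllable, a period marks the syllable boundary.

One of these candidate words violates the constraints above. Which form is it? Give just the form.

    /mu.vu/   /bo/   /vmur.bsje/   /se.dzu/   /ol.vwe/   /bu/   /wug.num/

/vmur.bsje/

/mu.vu/ — σ1 onset /m/, coda /∅/ ok; σ2 onset /v/, coda /∅/ ok → licit
/bo/ — σ1 onset /b/, coda /∅/ ok → licit
/vmur.bsje/ — violates constraint 2: syllable 2 onset /bsj/ has 3 consonants (> 2) → illicit
/se.dzu/ — σ1 onset /s/, coda /∅/ ok; σ2 onset /dz/ (1→2 rises), coda /∅/ ok → licit
/ol.vwe/ — σ1 onset /∅/, coda /l/ ok; σ2 onset /vw/ (2→5 rises), coda /∅/ ok → licit
/bu/ — σ1 onset /b/, coda /∅/ ok → licit
/wug.num/ — σ1 onset /w/, coda /g/ ok; σ2 onset /n/, coda /m/ ok → licit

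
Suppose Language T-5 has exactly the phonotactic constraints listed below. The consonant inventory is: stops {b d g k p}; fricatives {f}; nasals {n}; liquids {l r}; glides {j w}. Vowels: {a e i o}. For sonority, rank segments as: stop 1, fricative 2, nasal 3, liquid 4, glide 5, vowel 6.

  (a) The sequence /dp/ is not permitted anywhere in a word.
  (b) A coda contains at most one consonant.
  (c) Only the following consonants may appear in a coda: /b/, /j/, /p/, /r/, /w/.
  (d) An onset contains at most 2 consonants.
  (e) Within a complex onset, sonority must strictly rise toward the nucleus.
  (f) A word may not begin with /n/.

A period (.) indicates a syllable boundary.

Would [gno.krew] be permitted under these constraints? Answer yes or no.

yes

[gno.krew] — σ1 onset /gn/ (1→3 rises), coda /∅/ ok; σ2 onset /kr/ (1→4 rises), coda /w/ ok → permitted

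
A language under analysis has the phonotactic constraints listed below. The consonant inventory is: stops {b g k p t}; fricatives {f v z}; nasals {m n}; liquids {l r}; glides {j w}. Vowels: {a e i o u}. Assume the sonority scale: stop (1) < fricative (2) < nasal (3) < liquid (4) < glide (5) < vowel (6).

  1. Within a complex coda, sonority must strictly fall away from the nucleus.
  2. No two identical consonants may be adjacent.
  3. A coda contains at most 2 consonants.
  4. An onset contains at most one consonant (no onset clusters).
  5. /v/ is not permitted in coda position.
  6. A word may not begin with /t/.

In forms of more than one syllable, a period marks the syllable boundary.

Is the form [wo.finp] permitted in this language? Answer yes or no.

yes

[wo.finp] — σ1 onset /w/, coda /∅/ ok; σ2 onset /f/, coda /np/ (3→1 falls) ok → permitted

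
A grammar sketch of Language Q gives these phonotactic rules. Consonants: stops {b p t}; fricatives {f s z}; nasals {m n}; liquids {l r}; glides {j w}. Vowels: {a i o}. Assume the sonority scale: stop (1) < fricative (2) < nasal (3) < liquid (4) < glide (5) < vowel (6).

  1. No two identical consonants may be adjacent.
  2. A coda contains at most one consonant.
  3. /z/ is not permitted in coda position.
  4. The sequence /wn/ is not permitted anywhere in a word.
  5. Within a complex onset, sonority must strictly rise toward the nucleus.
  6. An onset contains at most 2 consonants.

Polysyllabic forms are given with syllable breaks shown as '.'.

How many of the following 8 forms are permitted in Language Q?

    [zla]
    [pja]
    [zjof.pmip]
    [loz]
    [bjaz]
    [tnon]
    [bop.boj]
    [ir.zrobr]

[zla] — σ1 onset /zl/ (2→4 rises), coda /∅/ ok → permitted
[pja] — σ1 onset /pj/ (1→5 rises), coda /∅/ ok → permitted
[zjof.pmip] — σ1 onset /zj/ (2→5 rises), coda /f/ ok; σ2 onset /pm/ (1→3 rises), coda /p/ ok → permitted
[loz] — violates constraint 3: syllable 1 coda contains /z/ → not permitted
[bjaz] — violates constraint 3: syllable 1 coda contains /z/ → not permitted
[tnon] — σ1 onset /tn/ (1→3 rises), coda /n/ ok → permitted
[bop.boj] — σ1 onset /b/, coda /p/ ok; σ2 onset /b/, coda /j/ ok → permitted
[ir.zrobr] — violates constraint 2: syllable 2 coda /br/ has 2 consonants (> 1) → not permitted
Permitted: [zla], [pja], [zjof.pmip], [tnon], [bop.boj] → 5.

5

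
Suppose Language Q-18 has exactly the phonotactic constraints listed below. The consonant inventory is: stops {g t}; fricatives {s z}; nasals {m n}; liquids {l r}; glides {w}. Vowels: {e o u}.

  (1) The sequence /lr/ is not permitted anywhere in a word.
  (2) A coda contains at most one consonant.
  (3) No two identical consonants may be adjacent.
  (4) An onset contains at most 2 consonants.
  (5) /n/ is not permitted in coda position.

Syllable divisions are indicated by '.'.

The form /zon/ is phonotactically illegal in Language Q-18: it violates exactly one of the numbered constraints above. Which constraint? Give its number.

5

/zon/: syllable 1 coda contains /n/.
This is a violation of constraint 5: "/n/ is not permitted in coda position."
The remaining constraints (1, 2, 3, 4) are satisfied.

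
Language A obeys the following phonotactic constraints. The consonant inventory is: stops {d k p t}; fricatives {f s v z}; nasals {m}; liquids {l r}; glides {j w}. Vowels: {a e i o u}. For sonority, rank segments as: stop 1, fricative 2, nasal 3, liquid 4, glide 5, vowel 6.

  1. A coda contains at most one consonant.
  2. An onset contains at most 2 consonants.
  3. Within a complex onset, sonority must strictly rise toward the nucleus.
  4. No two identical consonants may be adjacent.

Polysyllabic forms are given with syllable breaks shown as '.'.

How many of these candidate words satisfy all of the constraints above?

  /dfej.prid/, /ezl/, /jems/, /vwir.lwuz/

/dfej.prid/ — σ1 onset /df/ (1→2 rises), coda /j/ ok; σ2 onset /pr/ (1→4 rises), coda /d/ ok → licit
/ezl/ — violates constraint 1: syllable 1 coda /zl/ has 2 consonants (> 1) → illicit
/jems/ — violates constraint 1: syllable 1 coda /ms/ has 2 consonants (> 1) → illicit
/vwir.lwuz/ — σ1 onset /vw/ (2→5 rises), coda /r/ ok; σ2 onset /lw/ (4→5 rises), coda /z/ ok → licit
Licit: /dfej.prid/, /vwir.lwuz/ → 2.

2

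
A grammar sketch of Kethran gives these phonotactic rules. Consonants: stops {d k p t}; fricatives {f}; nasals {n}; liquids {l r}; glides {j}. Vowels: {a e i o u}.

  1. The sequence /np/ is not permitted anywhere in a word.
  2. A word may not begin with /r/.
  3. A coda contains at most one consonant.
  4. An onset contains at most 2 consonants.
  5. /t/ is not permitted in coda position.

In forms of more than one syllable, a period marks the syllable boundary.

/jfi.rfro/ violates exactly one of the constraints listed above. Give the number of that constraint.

4

/jfi.rfro/: syllable 2 onset /rfr/ has 3 consonants (> 2).
This is a violation of constraint 4: "An onset contains at most 2 consonants."
The remaining constraints (1, 2, 3, 5) are satisfied.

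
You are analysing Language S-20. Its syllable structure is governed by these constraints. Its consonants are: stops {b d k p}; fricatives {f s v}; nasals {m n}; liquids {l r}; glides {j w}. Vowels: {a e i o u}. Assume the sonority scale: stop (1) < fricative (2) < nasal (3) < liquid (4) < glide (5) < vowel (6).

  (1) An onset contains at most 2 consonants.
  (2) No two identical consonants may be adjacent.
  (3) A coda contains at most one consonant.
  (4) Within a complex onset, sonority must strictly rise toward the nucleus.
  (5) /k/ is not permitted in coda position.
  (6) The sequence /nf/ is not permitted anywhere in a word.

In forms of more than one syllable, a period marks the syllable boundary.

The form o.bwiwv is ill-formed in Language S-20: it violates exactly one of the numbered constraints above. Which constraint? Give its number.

3

o.bwiwv: syllable 2 coda /wv/ has 2 consonants (> 1).
This is a violation of constraint 3: "A coda contains at most one consonant."
The remaining constraints (1, 2, 4, 5, 6) are satisfied.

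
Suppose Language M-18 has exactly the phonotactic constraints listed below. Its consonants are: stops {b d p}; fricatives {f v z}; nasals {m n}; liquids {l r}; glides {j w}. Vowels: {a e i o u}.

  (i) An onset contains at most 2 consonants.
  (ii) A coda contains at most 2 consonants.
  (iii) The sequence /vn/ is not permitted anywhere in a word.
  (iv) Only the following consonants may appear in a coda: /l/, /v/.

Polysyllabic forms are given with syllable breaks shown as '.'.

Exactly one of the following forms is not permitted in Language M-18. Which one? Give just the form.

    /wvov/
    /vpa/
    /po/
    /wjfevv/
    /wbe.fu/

/wjfevv/

/wvov/ — σ1 onset /wv/ (2C), coda /v/ ok → permitted
/vpa/ — σ1 onset /vp/ (2C), coda /∅/ ok → permitted
/po/ — σ1 onset /p/, coda /∅/ ok → permitted
/wjfevv/ — violates constraint (i): syllable 1 onset /wjf/ has 3 consonants (> 2) → not permitted
/wbe.fu/ — σ1 onset /wb/ (2C), coda /∅/ ok; σ2 onset /f/, coda /∅/ ok → permitted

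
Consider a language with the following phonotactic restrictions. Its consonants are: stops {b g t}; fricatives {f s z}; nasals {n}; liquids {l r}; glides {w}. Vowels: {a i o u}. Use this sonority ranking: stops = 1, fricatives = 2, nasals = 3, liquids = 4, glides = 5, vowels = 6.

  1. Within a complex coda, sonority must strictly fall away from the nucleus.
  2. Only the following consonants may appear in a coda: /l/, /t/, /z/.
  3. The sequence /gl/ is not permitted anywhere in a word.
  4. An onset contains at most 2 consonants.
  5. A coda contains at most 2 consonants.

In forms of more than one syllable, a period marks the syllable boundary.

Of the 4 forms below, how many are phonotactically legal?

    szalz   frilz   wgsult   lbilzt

szalz — σ1 onset /sz/ (2C), coda /lz/ (4→2 falls) ok → phonotactically legal
frilz — σ1 onset /fr/ (2C), coda /lz/ (4→2 falls) ok → phonotactically legal
wgsult — violates constraint 4: syllable 1 onset /wgs/ has 3 consonants (> 2) → phonotactically illegal
lbilzt — violates constraint 5: syllable 1 coda /lzt/ has 3 consonants (> 2) → phonotactically illegal
Phonotactically legal: szalz, frilz → 2.

2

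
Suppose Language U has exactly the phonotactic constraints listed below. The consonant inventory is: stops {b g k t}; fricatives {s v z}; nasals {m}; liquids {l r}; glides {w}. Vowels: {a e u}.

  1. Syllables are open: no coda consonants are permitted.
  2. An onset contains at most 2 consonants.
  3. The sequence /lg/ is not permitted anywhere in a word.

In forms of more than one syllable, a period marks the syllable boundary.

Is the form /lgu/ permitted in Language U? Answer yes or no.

/lgu/ — violates constraint 3: contains banned sequence /lg/ → not permitted

no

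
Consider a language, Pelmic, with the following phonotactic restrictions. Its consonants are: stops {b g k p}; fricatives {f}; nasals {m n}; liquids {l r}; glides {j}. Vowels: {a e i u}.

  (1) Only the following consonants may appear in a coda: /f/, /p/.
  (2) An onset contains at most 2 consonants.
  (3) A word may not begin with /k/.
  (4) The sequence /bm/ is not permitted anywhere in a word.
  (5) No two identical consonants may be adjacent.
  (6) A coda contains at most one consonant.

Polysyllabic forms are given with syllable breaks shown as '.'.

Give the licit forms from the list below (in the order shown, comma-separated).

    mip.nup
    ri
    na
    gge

mip.nup — σ1 onset /m/, coda /p/ ok; σ2 onset /n/, coda /p/ ok → licit
ri — σ1 onset /r/, coda /∅/ ok → licit
na — σ1 onset /n/, coda /∅/ ok → licit
gge — violates constraint 5: adjacent identical consonants /gg/ → illicit

mip.nup, ri, na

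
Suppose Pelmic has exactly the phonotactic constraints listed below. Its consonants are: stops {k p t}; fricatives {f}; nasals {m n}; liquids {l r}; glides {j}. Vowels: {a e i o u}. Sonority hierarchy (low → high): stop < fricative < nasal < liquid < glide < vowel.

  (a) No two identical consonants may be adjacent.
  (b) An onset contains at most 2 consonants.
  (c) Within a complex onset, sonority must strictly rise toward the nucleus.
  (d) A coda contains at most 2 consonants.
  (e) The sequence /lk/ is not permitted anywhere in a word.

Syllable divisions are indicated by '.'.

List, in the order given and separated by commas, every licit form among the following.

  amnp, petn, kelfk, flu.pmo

petn, flu.pmo

amnp — violates constraint (d): syllable 1 coda /mnp/ has 3 consonants (> 2) → illicit
petn — σ1 onset /p/, coda /tn/ (2C) ok → licit
kelfk — violates constraint (d): syllable 1 coda /lfk/ has 3 consonants (> 2) → illicit
flu.pmo — σ1 onset /fl/ (2→4 rises), coda /∅/ ok; σ2 onset /pm/ (1→3 rises), coda /∅/ ok → licit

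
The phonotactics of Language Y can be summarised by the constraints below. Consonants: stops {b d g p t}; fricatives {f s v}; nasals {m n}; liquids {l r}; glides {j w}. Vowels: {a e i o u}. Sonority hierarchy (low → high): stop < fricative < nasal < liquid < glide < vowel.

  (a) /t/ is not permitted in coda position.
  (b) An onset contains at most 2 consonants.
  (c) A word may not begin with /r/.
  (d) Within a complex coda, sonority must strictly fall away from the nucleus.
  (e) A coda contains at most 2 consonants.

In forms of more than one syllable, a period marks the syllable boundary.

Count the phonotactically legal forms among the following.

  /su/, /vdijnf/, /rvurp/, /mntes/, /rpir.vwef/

/su/ — σ1 onset /s/, coda /∅/ ok → phonotactically legal
/vdijnf/ — violates constraint (e): syllable 1 coda /jnf/ has 3 consonants (> 2) → phonotactically illegal
/rvurp/ — violates constraint (c): word begins with /r/ → phonotactically illegal
/mntes/ — violates constraint (b): syllable 1 onset /mnt/ has 3 consonants (> 2) → phonotactically illegal
/rpir.vwef/ — violates constraint (c): word begins with /r/ → phonotactically illegal
Phonotactically legal: /su/ → 1.

1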